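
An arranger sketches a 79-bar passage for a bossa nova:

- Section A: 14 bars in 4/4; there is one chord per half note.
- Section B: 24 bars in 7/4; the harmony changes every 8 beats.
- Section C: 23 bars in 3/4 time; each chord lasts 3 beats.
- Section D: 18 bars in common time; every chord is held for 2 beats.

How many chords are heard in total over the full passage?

A: 14·4 = 56 beats, 56/2 = 28 chords.
B: 24·7 = 168 beats, 168/8 = 21 chords.
C: 23·3 = 69 beats, 69/3 = 23 chords.
D: 18·4 = 72 beats, 72/2 = 36 chords.
Total: 28 + 21 + 23 + 36 = 108.

108 chords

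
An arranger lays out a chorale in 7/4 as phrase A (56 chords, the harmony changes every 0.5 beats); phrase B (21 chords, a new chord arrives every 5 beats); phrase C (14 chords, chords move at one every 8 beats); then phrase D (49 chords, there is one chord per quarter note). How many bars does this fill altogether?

42 bars

A: 56 × 0.5 = 28 beats = 4 bars.
B: 21 × 5 = 105 beats = 15 bars.
C: 14 × 8 = 112 beats = 16 bars.
D: 49 × 1 = 49 beats = 7 bars.
Total: 4 + 15 + 16 + 7 = 42 bars.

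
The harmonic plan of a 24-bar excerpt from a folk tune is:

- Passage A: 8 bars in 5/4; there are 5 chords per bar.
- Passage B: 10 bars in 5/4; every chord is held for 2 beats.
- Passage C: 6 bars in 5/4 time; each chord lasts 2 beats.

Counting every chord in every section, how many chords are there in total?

80 chords

A has 40 beats and chords last 1 each, so 40 chords.
B has 50 beats and chords last 2 each, so 25 chords.
C has 30 beats and chords last 2 each, so 15 chords.
Total: 40 + 25 + 15 = 80.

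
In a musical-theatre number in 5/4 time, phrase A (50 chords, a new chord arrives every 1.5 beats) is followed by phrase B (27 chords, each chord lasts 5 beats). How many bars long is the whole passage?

A: 50 × 1.5 = 75 beats = 15 bars.
B: 27 × 5 = 135 beats = 27 bars.
Total: 15 + 27 = 42 bars.

42 bars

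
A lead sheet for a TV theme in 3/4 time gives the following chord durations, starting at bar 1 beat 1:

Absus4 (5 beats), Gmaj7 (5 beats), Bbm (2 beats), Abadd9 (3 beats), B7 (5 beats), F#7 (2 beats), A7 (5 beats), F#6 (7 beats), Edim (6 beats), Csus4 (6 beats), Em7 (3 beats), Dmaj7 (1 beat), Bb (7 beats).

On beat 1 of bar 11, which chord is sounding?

Beat 1 of bar 11 is beat (11−1)×3 + 1 = 31 overall.
Running totals: Absus4 ends at 5, Gmaj7 ends at 10, Bbm ends at 12, Abadd9 ends at 15, B7 ends at 20, F#7 ends at 22, A7 ends at 27, F#6 ends at 34.
Beat 31 falls within F#6.

F#6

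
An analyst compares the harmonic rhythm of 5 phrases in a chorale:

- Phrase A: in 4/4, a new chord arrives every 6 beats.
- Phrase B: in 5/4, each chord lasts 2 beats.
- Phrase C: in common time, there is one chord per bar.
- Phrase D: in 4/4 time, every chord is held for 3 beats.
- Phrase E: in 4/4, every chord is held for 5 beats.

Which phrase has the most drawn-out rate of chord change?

A: 4/6 = 2/3 chords/bar.
B: 5/2 = 2.5 chords/bar.
C: 4/4 = 1 chord/bar.
D: 4/3 = 4/3 chords/bar.
E: 4/5 = 0.8 chords/bar.
Slowest is A at 2/3 chords/bar.

Phrase A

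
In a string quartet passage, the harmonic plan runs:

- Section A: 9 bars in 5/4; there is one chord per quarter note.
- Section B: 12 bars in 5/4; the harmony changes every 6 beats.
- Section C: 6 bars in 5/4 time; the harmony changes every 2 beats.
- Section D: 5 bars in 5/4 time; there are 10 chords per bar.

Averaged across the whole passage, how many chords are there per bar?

A: 9 × 5 = 45 beats ÷ 1 = 45 chords.
B: 12 × 5 = 60 beats ÷ 6 = 10 chords.
C: 6 × 5 = 30 beats ÷ 2 = 15 chords.
D: 5 × 5 = 25 beats ÷ 0.5 = 50 chords.
Overall: 120 chords over 32 bars → 120/32 = 3.75 chords per bar.

3.75 chords per bar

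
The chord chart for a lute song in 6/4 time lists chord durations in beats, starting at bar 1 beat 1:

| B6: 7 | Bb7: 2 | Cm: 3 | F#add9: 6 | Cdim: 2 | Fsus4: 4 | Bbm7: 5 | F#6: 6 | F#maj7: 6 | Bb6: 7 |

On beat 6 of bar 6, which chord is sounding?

F#maj7

Beat 6 of bar 6 is beat (6−1)×6 + 6 = 36 overall.
Running totals: B6 ends at 7, Bb7 ends at 9, Cm ends at 12, F#add9 ends at 18, Cdim ends at 20, Fsus4 ends at 24, Bbm7 ends at 29, F#6 ends at 35, F#maj7 ends at 41.
Beat 36 falls within F#maj7.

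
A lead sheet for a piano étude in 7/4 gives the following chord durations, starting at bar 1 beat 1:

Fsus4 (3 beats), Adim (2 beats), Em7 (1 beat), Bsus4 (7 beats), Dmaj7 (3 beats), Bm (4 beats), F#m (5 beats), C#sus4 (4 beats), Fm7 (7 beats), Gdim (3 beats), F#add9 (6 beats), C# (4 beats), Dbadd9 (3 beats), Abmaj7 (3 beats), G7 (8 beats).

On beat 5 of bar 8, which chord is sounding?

Abmaj7

Beat 5 of bar 8 is beat (8−1)×7 + 5 = 54 overall.
Running totals: Fsus4 ends at 3, Adim ends at 5, Em7 ends at 6, Bsus4 ends at 13, Dmaj7 ends at 16, Bm ends at 20, F#m ends at 25, C#sus4 ends at 29, Fm7 ends at 36, Gdim ends at 39, F#add9 ends at 45, C# ends at 49, Dbadd9 ends at 52, Abmaj7 ends at 55.
Beat 54 falls within Abmaj7.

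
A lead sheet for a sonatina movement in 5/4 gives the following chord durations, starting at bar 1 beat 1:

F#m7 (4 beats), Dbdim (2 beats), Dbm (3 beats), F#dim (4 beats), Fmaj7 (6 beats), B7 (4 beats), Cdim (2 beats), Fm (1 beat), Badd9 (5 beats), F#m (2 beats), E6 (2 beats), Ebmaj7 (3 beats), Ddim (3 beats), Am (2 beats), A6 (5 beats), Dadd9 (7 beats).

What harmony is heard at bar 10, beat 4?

Dadd9

Beat 4 of bar 10 is beat (10−1)×5 + 4 = 49 overall.
Running totals: F#m7 ends at 4, Dbdim ends at 6, Dbm ends at 9, F#dim ends at 13, Fmaj7 ends at 19, B7 ends at 23, Cdim ends at 25, Fm ends at 26, Badd9 ends at 31, F#m ends at 33, E6 ends at 35, Ebmaj7 ends at 38, Ddim ends at 41, Am ends at 43, A6 ends at 48, Dadd9 ends at 55.
Beat 49 falls within Dadd9.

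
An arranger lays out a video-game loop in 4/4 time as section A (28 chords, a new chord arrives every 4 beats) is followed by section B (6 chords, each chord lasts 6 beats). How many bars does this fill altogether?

37 bars

A: 28 × 4 = 112 beats = 28 bars.
B: 6 × 6 = 36 beats = 9 bars.
Total: 28 + 9 = 37 bars.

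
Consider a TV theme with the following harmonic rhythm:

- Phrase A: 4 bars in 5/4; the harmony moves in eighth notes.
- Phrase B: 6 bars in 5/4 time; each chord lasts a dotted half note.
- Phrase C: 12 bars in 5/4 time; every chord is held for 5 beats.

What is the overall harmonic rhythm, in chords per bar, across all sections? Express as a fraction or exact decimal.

31/11 chords per bar

A: 4 × 5 = 20 beats ÷ 0.5 = 40 chords.
B: 6 × 5 = 30 beats ÷ 3 = 10 chords.
C: 12 × 5 = 60 beats ÷ 5 = 12 chords.
Overall: 62 chords over 22 bars → 62/22 = 31/11 chords per bar.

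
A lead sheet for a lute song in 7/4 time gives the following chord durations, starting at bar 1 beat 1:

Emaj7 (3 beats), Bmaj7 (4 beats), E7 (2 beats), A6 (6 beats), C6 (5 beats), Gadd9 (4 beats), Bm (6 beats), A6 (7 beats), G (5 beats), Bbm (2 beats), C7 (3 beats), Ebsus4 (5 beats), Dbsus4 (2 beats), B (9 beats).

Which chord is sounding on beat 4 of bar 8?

Dbsus4

Beat 4 of bar 8 is beat (8−1)×7 + 4 = 53 overall.
Running totals: Emaj7 ends at 3, Bmaj7 ends at 7, E7 ends at 9, A6 ends at 15, C6 ends at 20, Gadd9 ends at 24, Bm ends at 30, A6 ends at 37, G ends at 42, Bbm ends at 44, C7 ends at 47, Ebsus4 ends at 52, Dbsus4 ends at 54.
Beat 53 falls within Dbsus4.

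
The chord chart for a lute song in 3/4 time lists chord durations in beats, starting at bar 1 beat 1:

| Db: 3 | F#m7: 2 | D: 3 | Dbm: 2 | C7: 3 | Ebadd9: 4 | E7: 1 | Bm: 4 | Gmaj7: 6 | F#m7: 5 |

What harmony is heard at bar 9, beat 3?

Beat 3 of bar 9 is beat (9−1)×3 + 3 = 27 overall.
Running totals: Db ends at 3, F#m7 ends at 5, D ends at 8, Dbm ends at 10, C7 ends at 13, Ebadd9 ends at 17, E7 ends at 18, Bm ends at 22, Gmaj7 ends at 28.
Beat 27 falls within Gmaj7.

Gmaj7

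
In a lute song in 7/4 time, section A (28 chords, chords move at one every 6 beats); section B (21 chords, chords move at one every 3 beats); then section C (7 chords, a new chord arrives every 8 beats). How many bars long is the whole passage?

A: 28 × 6 = 168 beats = 24 bars.
B: 21 × 3 = 63 beats = 9 bars.
C: 7 × 8 = 56 beats = 8 bars.
Total: 24 + 9 + 8 = 41 bars.

41 bars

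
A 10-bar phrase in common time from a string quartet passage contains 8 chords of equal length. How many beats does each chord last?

10 bars × 4 beats/bar = 40 beats total.
40 beats ÷ 8 chords = 5 beats per chord.

5 beats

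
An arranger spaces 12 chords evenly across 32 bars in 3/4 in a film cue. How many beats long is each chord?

32 bars × 3 beats/bar = 96 beats total.
96 beats ÷ 12 chords = 8 beats per chord.

8 beats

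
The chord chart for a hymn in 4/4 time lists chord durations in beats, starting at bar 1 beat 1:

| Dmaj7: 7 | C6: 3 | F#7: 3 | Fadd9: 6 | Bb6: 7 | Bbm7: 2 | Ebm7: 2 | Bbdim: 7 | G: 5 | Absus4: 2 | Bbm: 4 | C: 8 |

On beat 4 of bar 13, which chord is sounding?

Beat 4 of bar 13 is beat (13−1)×4 + 4 = 52 overall.
Running totals: Dmaj7 ends at 7, C6 ends at 10, F#7 ends at 13, Fadd9 ends at 19, Bb6 ends at 26, Bbm7 ends at 28, Ebm7 ends at 30, Bbdim ends at 37, G ends at 42, Absus4 ends at 44, Bbm ends at 48, C ends at 56.
Beat 52 falls within C.

C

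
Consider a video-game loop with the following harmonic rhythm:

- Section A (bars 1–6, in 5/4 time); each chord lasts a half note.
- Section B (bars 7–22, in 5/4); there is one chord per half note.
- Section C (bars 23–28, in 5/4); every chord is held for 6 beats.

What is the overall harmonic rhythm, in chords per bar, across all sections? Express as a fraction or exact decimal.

A: 6 bars of 5 beats is 30 beats; at 2 beats each that's 15 chords.
B: 16 bars of 5 beats is 80 beats; at 2 beats each that's 40 chords.
C: 6 bars of 5 beats is 30 beats; at 6 beats each that's 5 chords.
Overall: 60 chords over 28 bars → 60/28 = 15/7 chords per bar.

15/7 chords per bar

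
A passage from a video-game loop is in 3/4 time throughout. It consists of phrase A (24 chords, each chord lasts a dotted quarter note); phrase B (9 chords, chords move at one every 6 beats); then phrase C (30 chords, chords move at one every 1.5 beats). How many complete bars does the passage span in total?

A: 24 × 1.5 = 36 beats = 12 bars.
B: 9 × 6 = 54 beats = 18 bars.
C: 30 × 1.5 = 45 beats = 15 bars.
Total: 12 + 18 + 15 = 45 bars.

45 bars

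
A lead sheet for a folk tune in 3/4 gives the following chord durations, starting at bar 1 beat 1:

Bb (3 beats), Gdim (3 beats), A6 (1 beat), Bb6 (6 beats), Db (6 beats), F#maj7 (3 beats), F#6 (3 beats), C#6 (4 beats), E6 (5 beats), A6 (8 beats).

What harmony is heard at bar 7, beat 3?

Beat 3 of bar 7 is beat (7−1)×3 + 3 = 21 overall.
Running totals: Bb ends at 3, Gdim ends at 6, A6 ends at 7, Bb6 ends at 13, Db ends at 19, F#maj7 ends at 22.
Beat 21 falls within F#maj7.

F#maj7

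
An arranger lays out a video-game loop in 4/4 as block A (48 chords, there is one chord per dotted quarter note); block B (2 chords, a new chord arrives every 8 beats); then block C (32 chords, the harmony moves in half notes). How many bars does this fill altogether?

A: 48 × 1.5 = 72 beats = 18 bars.
B: 2 × 8 = 16 beats = 4 bars.
C: 32 × 2 = 64 beats = 16 bars.
Total: 18 + 4 + 16 = 38 bars.

38 bars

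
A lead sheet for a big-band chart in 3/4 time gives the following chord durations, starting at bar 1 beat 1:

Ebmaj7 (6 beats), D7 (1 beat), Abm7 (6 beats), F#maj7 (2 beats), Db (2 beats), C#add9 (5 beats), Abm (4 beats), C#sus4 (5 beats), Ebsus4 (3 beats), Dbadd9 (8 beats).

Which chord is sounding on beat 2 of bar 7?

C#add9

Beat 2 of bar 7 is beat (7−1)×3 + 2 = 20 overall.
Running totals: Ebmaj7 ends at 6, D7 ends at 7, Abm7 ends at 13, F#maj7 ends at 15, Db ends at 17, C#add9 ends at 22.
Beat 20 falls within C#add9.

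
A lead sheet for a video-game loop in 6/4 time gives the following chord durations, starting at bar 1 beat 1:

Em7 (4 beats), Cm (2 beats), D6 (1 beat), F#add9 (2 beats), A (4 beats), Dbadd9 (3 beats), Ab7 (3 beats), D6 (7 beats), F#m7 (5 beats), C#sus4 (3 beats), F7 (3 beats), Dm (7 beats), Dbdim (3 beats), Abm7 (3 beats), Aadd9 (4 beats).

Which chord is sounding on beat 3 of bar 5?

F#m7

Beat 3 of bar 5 is beat (5−1)×6 + 3 = 27 overall.
Running totals: Em7 ends at 4, Cm ends at 6, D6 ends at 7, F#add9 ends at 9, A ends at 13, Dbadd9 ends at 16, Ab7 ends at 19, D6 ends at 26, F#m7 ends at 31.
Beat 27 falls within F#m7.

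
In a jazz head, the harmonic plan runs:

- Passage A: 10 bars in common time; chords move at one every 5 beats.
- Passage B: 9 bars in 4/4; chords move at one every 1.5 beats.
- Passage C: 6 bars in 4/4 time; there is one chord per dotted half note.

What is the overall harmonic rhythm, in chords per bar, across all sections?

A: 10 bars of 4 beats is 40 beats; at 5 beats each that's 8 chords.
B: 9 bars of 4 beats is 36 beats; at 1.5 beats each that's 24 chords.
C: 6 bars of 4 beats is 24 beats; at 3 beats each that's 8 chords.
Overall: 40 chords over 25 bars → 40/25 = 1.6 chords per bar.

1.6 chords per bar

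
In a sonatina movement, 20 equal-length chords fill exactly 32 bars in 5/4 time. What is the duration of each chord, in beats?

32 bars × 5 beats/bar = 160 beats total.
160 beats ÷ 20 chords = 8 beats per chord.

8 beats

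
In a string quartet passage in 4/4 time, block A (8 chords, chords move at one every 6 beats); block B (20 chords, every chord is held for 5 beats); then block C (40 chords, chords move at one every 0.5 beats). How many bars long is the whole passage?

A: 8 × 6 = 48 beats = 12 bars.
B: 20 × 5 = 100 beats = 25 bars.
C: 40 × 0.5 = 20 beats = 5 bars.
Total: 12 + 25 + 5 = 42 bars.

42 bars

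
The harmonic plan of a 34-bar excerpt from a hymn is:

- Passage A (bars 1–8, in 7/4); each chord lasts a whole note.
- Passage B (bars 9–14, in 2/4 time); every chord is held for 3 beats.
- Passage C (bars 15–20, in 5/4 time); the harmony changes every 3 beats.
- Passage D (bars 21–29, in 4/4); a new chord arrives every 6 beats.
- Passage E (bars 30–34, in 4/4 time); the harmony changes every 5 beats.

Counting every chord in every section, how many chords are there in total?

38 chords

A: 8·7 = 56 beats, 56/4 = 14 chords.
B: 6·2 = 12 beats, 12/3 = 4 chords.
C: 6·5 = 30 beats, 30/3 = 10 chords.
D: 9·4 = 36 beats, 36/6 = 6 chords.
E: 5·4 = 20 beats, 20/5 = 4 chords.
Total: 14 + 4 + 10 + 6 + 4 = 38.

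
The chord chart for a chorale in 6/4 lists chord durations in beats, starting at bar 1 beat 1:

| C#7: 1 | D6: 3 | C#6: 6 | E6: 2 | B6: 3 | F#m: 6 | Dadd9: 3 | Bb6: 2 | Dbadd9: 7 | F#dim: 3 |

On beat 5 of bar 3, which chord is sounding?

Beat 5 of bar 3 is beat (3−1)×6 + 5 = 17 overall.
Running totals: C#7 ends at 1, D6 ends at 4, C#6 ends at 10, E6 ends at 12, B6 ends at 15, F#m ends at 21.
Beat 17 falls within F#m.

F#m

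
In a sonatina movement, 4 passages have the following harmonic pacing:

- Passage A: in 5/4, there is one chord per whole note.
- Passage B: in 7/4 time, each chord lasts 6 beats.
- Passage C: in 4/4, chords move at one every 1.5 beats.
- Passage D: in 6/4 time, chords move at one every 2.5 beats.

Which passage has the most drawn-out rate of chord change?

Passage B

A: each chord is 4 beats in 5/4, so 1.25 per bar.
B: each chord is 6 beats in 7/4, so 7/6 per bar.
C: each chord is 1.5 beats in 4/4, so 8/3 per bar.
D: each chord is 2.5 beats in 6/4, so 2.4 per bar.
Slowest is B at 7/6 chords/bar.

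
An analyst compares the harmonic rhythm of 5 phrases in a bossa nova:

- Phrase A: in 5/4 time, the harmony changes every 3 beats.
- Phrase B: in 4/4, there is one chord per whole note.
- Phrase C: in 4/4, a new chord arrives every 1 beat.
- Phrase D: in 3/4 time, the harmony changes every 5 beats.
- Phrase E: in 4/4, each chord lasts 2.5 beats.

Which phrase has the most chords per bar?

A: 5 beats/bar ÷ 3 beats/chord = 5/3 chords/bar.
B: 4 beats/bar ÷ 4 beats/chord = 1 chord/bar.
C: 4 beats/bar ÷ 1 beat/chord = 4 chords/bar.
D: 3 beats/bar ÷ 5 beats/chord = 0.6 chords/bar.
E: 4 beats/bar ÷ 2.5 beats/chord = 1.6 chords/bar.
Fastest is C at 4 chords/bar.

Phrase C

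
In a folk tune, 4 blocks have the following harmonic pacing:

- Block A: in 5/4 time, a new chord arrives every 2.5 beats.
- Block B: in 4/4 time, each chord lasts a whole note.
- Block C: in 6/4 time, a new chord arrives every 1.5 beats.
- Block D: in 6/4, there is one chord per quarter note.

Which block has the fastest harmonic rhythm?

Block D

A: each chord is 2.5 beats in 5/4, so 2 per bar.
B: each chord is 4 beats in 4/4, so 1 per bar.
C: each chord is 1.5 beats in 6/4, so 4 per bar.
D: each chord is 1 beat in 6/4, so 6 per bar.
Fastest is D at 6 chords/bar.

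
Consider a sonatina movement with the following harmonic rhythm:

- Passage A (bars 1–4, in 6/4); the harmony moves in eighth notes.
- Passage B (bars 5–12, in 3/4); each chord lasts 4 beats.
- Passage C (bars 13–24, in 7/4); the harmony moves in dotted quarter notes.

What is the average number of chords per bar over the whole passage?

55/12 chords per bar

A: 4 × 6 = 24 beats ÷ 0.5 = 48 chords.
B: 8 × 3 = 24 beats ÷ 4 = 6 chords.
C: 12 × 7 = 84 beats ÷ 1.5 = 56 chords.
Overall: 110 chords over 24 bars → 110/24 = 55/12 chords per bar.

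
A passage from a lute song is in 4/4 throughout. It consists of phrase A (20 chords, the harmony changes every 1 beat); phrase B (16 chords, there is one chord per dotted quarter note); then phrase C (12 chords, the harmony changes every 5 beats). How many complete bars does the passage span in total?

A: 20 × 1 = 20 beats = 5 bars.
B: 16 × 1.5 = 24 beats = 6 bars.
C: 12 × 5 = 60 beats = 15 bars.
Total: 5 + 6 + 15 = 26 bars.

26 bars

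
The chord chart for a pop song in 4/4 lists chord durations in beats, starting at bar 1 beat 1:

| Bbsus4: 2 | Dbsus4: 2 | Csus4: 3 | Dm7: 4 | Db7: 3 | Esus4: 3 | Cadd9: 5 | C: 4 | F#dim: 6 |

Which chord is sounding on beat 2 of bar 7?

C

Beat 2 of bar 7 is beat (7−1)×4 + 2 = 26 overall.
Running totals: Bbsus4 ends at 2, Dbsus4 ends at 4, Csus4 ends at 7, Dm7 ends at 11, Db7 ends at 14, Esus4 ends at 17, Cadd9 ends at 22, C ends at 26.
Beat 26 falls within C.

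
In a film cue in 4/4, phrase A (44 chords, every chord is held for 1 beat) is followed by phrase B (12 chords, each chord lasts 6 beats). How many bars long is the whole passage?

29 bars

A: 44 × 1 = 44 beats = 11 bars.
B: 12 × 6 = 72 beats = 18 bars.
Total: 11 + 18 = 29 bars.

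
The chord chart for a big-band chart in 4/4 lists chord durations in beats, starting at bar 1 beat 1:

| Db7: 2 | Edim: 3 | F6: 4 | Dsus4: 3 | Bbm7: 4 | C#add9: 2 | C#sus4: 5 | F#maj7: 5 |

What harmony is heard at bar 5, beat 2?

Beat 2 of bar 5 is beat (5−1)×4 + 2 = 18 overall.
Running totals: Db7 ends at 2, Edim ends at 5, F6 ends at 9, Dsus4 ends at 12, Bbm7 ends at 16, C#add9 ends at 18.
Beat 18 falls within C#add9.

C#add9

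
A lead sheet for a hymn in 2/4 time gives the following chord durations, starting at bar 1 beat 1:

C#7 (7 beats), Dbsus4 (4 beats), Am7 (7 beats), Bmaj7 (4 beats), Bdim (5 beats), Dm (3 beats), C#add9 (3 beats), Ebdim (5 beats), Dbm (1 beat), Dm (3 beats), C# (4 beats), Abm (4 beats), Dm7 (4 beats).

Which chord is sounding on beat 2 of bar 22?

C#

Beat 2 of bar 22 is beat (22−1)×2 + 2 = 44 overall.
Running totals: C#7 ends at 7, Dbsus4 ends at 11, Am7 ends at 18, Bmaj7 ends at 22, Bdim ends at 27, Dm ends at 30, C#add9 ends at 33, Ebdim ends at 38, Dbm ends at 39, Dm ends at 42, C# ends at 46.
Beat 44 falls within C#.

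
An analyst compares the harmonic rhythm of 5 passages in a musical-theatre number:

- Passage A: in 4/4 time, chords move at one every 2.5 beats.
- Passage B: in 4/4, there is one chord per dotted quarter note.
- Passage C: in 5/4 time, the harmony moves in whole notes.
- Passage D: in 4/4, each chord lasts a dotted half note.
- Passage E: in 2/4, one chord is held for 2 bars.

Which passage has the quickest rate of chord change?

A: 4/2.5 = 1.6 chords/bar.
B: 4/1.5 = 8/3 chords/bar.
C: 5/4 = 1.25 chords/bar.
D: 4/3 = 4/3 chords/bar.
E: 2/4 = 0.5 chords/bar.
Fastest is B at 8/3 chords/bar.

Passage B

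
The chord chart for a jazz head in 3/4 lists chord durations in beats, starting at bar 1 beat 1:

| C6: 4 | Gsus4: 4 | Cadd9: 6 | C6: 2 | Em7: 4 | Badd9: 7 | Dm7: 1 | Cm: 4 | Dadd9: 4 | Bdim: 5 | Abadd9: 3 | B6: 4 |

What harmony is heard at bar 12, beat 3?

Beat 3 of bar 12 is beat (12−1)×3 + 3 = 36 overall.
Running totals: C6 ends at 4, Gsus4 ends at 8, Cadd9 ends at 14, C6 ends at 16, Em7 ends at 20, Badd9 ends at 27, Dm7 ends at 28, Cm ends at 32, Dadd9 ends at 36.
Beat 36 falls within Dadd9.

Dadd9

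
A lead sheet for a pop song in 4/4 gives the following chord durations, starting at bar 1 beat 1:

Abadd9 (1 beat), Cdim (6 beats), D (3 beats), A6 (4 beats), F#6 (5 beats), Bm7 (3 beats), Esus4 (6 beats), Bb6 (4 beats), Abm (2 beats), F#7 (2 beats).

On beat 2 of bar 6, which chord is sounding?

Beat 2 of bar 6 is beat (6−1)×4 + 2 = 22 overall.
Running totals: Abadd9 ends at 1, Cdim ends at 7, D ends at 10, A6 ends at 14, F#6 ends at 19, Bm7 ends at 22.
Beat 22 falls within Bm7.

Bm7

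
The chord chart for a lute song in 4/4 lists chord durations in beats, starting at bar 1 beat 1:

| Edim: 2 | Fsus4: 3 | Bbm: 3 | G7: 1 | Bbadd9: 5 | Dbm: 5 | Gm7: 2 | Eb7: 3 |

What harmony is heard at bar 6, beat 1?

Beat 1 of bar 6 is beat (6−1)×4 + 1 = 21 overall.
Running totals: Edim ends at 2, Fsus4 ends at 5, Bbm ends at 8, G7 ends at 9, Bbadd9 ends at 14, Dbm ends at 19, Gm7 ends at 21.
Beat 21 falls within Gm7.

Gm7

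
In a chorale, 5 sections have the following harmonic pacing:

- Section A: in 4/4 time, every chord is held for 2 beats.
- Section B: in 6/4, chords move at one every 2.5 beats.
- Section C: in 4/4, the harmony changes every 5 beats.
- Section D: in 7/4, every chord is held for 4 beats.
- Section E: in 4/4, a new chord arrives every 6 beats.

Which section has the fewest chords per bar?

A: 4 beats/bar ÷ 2 beats/chord = 2 chords/bar.
B: 6 beats/bar ÷ 2.5 beats/chord = 2.4 chords/bar.
C: 4 beats/bar ÷ 5 beats/chord = 0.8 chords/bar.
D: 7 beats/bar ÷ 4 beats/chord = 1.75 chords/bar.
E: 4 beats/bar ÷ 6 beats/chord = 2/3 chords/bar.
Slowest is E at 2/3 chords/bar.

Section E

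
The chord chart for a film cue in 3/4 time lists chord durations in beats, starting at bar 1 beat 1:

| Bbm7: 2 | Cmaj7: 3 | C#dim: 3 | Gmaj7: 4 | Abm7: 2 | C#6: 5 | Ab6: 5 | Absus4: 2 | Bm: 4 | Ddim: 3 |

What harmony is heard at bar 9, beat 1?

Absus4

Beat 1 of bar 9 is beat (9−1)×3 + 1 = 25 overall.
Running totals: Bbm7 ends at 2, Cmaj7 ends at 5, C#dim ends at 8, Gmaj7 ends at 12, Abm7 ends at 14, C#6 ends at 19, Ab6 ends at 24, Absus4 ends at 26.
Beat 25 falls within Absus4.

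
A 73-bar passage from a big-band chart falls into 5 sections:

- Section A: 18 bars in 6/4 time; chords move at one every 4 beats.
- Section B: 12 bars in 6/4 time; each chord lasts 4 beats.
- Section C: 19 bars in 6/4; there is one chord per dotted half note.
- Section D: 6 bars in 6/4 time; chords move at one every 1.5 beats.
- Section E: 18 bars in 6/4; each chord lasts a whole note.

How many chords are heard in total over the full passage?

A: 18 bars × 6 beats = 108 beats; 4 beats/chord → 27 chords.
B: 12 bars × 6 beats = 72 beats; 4 beats/chord → 18 chords.
C: 19 bars × 6 beats = 114 beats; 3 beats/chord → 38 chords.
D: 6 bars × 6 beats = 36 beats; 1.5 beats/chord → 24 chords.
E: 18 bars × 6 beats = 108 beats; 4 beats/chord → 27 chords.
Total: 27 + 18 + 38 + 24 + 27 = 134.

134 chords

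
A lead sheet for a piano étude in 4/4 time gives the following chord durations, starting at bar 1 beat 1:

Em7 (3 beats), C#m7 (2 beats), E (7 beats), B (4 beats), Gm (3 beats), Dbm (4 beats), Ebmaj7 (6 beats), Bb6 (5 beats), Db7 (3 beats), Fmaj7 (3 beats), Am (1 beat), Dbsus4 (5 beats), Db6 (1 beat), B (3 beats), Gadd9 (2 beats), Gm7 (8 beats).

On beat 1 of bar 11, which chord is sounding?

Am

Beat 1 of bar 11 is beat (11−1)×4 + 1 = 41 overall.
Running totals: Em7 ends at 3, C#m7 ends at 5, E ends at 12, B ends at 16, Gm ends at 19, Dbm ends at 23, Ebmaj7 ends at 29, Bb6 ends at 34, Db7 ends at 37, Fmaj7 ends at 40, Am ends at 41.
Beat 41 falls within Am.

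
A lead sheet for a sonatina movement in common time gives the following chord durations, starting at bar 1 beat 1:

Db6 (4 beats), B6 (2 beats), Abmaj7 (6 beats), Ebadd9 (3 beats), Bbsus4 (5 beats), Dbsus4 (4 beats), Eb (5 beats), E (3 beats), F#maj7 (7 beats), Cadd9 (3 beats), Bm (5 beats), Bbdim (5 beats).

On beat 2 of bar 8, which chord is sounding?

Beat 2 of bar 8 is beat (8−1)×4 + 2 = 30 overall.
Running totals: Db6 ends at 4, B6 ends at 6, Abmaj7 ends at 12, Ebadd9 ends at 15, Bbsus4 ends at 20, Dbsus4 ends at 24, Eb ends at 29, E ends at 32.
Beat 30 falls within E.

E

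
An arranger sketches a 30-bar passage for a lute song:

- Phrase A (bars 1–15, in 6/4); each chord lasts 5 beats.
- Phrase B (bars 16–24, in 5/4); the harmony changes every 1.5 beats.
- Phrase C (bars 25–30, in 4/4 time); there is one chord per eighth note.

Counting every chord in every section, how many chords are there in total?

96 chords

A: 15·6 = 90 beats, 90/5 = 18 chords.
B: 9·5 = 45 beats, 45/1.5 = 30 chords.
C: 6·4 = 24 beats, 24/0.5 = 48 chords.
Total: 18 + 30 + 48 = 96.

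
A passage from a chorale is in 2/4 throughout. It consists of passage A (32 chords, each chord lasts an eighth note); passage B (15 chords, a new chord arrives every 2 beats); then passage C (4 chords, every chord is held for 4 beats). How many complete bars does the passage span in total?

A: 32 × 0.5 = 16 beats = 8 bars.
B: 15 × 2 = 30 beats = 15 bars.
C: 4 × 4 = 16 beats = 8 bars.
Total: 8 + 15 + 8 = 31 bars.

31 bars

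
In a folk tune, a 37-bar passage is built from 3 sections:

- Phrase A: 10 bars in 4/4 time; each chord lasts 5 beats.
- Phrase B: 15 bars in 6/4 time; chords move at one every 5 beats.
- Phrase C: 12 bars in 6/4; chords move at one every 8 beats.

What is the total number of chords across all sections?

A has 40 beats and chords last 5 each, so 8 chords.
B has 90 beats and chords last 5 each, so 18 chords.
C has 72 beats and chords last 8 each, so 9 chords.
Total: 8 + 18 + 9 = 35.

35 chords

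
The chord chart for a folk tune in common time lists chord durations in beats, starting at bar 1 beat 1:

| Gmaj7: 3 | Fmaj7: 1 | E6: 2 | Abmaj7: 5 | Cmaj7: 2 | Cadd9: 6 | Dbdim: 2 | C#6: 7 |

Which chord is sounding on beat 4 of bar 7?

C#6

Beat 4 of bar 7 is beat (7−1)×4 + 4 = 28 overall.
Running totals: Gmaj7 ends at 3, Fmaj7 ends at 4, E6 ends at 6, Abmaj7 ends at 11, Cmaj7 ends at 13, Cadd9 ends at 19, Dbdim ends at 21, C#6 ends at 28.
Beat 28 falls within C#6.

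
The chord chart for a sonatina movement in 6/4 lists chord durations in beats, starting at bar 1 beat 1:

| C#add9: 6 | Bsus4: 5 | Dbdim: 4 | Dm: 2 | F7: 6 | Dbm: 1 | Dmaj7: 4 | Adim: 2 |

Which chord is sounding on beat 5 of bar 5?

Beat 5 of bar 5 is beat (5−1)×6 + 5 = 29 overall.
Running totals: C#add9 ends at 6, Bsus4 ends at 11, Dbdim ends at 15, Dm ends at 17, F7 ends at 23, Dbm ends at 24, Dmaj7 ends at 28, Adim ends at 30.
Beat 29 falls within Adim.

Adim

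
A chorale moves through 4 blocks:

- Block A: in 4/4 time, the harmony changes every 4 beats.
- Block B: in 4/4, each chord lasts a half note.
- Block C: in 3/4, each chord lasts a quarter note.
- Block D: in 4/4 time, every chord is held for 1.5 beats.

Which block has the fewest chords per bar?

Block A

A: each chord is 4 beats in 4/4, so 1 per bar.
B: each chord is 2 beats in 4/4, so 2 per bar.
C: each chord is 1 beat in 3/4, so 3 per bar.
D: each chord is 1.5 beats in 4/4, so 8/3 per bar.
Slowest is A at 1 chords/bar.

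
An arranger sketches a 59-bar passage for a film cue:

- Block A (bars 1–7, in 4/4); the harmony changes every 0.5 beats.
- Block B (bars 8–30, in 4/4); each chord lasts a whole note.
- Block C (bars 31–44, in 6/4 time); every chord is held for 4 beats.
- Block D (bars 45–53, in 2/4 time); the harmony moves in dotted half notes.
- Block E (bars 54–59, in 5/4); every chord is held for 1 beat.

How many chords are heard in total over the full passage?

A: 7 bars × 4 beats = 28 beats; 0.5 beats/chord → 56 chords.
B: 23 bars × 4 beats = 92 beats; 4 beats/chord → 23 chords.
C: 14 bars × 6 beats = 84 beats; 4 beats/chord → 21 chords.
D: 9 bars × 2 beats = 18 beats; 3 beats/chord → 6 chords.
E: 6 bars × 5 beats = 30 beats; 1 beat/chord → 30 chords.
Total: 56 + 23 + 21 + 6 + 30 = 136.

136 chords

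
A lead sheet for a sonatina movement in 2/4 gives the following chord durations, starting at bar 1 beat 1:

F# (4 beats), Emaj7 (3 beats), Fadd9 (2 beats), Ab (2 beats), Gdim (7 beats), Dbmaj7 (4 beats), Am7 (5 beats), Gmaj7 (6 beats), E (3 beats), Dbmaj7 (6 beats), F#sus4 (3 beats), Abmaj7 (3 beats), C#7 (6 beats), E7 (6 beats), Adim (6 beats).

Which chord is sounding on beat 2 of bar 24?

Beat 2 of bar 24 is beat (24−1)×2 + 2 = 48 overall.
Running totals: F# ends at 4, Emaj7 ends at 7, Fadd9 ends at 9, Ab ends at 11, Gdim ends at 18, Dbmaj7 ends at 22, Am7 ends at 27, Gmaj7 ends at 33, E ends at 36, Dbmaj7 ends at 42, F#sus4 ends at 45, Abmaj7 ends at 48.
Beat 48 falls within Abmaj7.

Abmaj7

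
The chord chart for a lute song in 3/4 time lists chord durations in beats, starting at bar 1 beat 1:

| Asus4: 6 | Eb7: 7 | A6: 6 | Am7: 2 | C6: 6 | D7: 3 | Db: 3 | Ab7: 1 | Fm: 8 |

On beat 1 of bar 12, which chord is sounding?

Ab7

Beat 1 of bar 12 is beat (12−1)×3 + 1 = 34 overall.
Running totals: Asus4 ends at 6, Eb7 ends at 13, A6 ends at 19, Am7 ends at 21, C6 ends at 27, D7 ends at 30, Db ends at 33, Ab7 ends at 34.
Beat 34 falls within Ab7.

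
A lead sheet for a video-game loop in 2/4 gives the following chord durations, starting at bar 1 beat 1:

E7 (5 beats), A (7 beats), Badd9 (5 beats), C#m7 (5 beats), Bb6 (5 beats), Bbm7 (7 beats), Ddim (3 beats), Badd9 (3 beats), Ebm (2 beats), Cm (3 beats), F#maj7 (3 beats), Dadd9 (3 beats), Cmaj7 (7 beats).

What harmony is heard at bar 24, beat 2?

F#maj7

Beat 2 of bar 24 is beat (24−1)×2 + 2 = 48 overall.
Running totals: E7 ends at 5, A ends at 12, Badd9 ends at 17, C#m7 ends at 22, Bb6 ends at 27, Bbm7 ends at 34, Ddim ends at 37, Badd9 ends at 40, Ebm ends at 42, Cm ends at 45, F#maj7 ends at 48.
Beat 48 falls within F#maj7.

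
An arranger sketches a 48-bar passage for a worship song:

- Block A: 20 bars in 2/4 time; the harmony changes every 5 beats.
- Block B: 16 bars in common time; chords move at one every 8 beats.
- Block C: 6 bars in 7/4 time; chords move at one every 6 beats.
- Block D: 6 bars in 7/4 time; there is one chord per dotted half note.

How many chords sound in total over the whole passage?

A: 20 bars × 2 beats = 40 beats; 5 beats/chord → 8 chords.
B: 16 bars × 4 beats = 64 beats; 8 beats/chord → 8 chords.
C: 6 bars × 7 beats = 42 beats; 6 beats/chord → 7 chords.
D: 6 bars × 7 beats = 42 beats; 3 beats/chord → 14 chords.
Total: 8 + 8 + 7 + 14 = 37.

37 chords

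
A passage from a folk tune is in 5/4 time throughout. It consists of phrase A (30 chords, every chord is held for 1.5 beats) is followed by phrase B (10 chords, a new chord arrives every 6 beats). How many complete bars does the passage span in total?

21 bars

A: 30 × 1.5 = 45 beats = 9 bars.
B: 10 × 6 = 60 beats = 12 bars.
Total: 9 + 12 = 21 bars.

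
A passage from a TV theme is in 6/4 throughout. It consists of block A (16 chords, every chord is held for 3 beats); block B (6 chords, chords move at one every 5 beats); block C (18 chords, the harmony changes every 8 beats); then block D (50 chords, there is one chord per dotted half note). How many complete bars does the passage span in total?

A: 16 × 3 = 48 beats = 8 bars.
B: 6 × 5 = 30 beats = 5 bars.
C: 18 × 8 = 144 beats = 24 bars.
D: 50 × 3 = 150 beats = 25 bars.
Total: 8 + 5 + 24 + 25 = 62 bars.

62 bars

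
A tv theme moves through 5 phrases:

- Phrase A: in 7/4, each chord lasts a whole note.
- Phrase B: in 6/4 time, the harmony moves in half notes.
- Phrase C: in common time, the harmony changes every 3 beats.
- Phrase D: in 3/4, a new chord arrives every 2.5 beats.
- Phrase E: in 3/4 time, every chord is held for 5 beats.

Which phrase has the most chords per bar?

Phrase B

A: 7/4 = 1.75 chords/bar.
B: 6/2 = 3 chords/bar.
C: 4/3 = 4/3 chords/bar.
D: 3/2.5 = 1.2 chords/bar.
E: 3/5 = 0.6 chords/bar.
Fastest is B at 3 chords/bar.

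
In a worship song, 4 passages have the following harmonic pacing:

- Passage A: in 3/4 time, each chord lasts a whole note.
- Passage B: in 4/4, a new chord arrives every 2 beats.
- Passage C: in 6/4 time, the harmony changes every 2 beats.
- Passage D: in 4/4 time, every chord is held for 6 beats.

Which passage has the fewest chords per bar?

Passage D

A: each chord is 4 beats in 3/4, so 0.75 per bar.
B: each chord is 2 beats in 4/4, so 2 per bar.
C: each chord is 2 beats in 6/4, so 3 per bar.
D: each chord is 6 beats in 4/4, so 2/3 per bar.
Slowest is D at 2/3 chords/bar.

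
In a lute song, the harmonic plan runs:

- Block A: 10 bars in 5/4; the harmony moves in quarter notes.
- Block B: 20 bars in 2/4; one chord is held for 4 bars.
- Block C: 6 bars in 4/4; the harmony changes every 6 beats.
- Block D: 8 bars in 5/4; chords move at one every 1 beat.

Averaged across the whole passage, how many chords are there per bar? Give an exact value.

2.25 chords per bar

A: 10 bars of 5 beats is 50 beats; at 1 beat each that's 50 chords.
B: 20 bars of 2 beats is 40 beats; at 8 beats each that's 5 chords.
C: 6 bars of 4 beats is 24 beats; at 6 beats each that's 4 chords.
D: 8 bars of 5 beats is 40 beats; at 1 beat each that's 40 chords.
Overall: 99 chords over 44 bars → 99/44 = 2.25 chords per bar.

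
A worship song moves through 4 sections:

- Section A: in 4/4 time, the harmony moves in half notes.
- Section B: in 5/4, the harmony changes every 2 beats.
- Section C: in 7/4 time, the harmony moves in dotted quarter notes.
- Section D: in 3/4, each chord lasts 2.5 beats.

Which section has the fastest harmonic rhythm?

Section C

A: each chord is 2 beats in 4/4, so 2 per bar.
B: each chord is 2 beats in 5/4, so 2.5 per bar.
C: each chord is 1.5 beats in 7/4, so 14/3 per bar.
D: each chord is 2.5 beats in 3/4, so 1.2 per bar.
Fastest is C at 14/3 chords/bar.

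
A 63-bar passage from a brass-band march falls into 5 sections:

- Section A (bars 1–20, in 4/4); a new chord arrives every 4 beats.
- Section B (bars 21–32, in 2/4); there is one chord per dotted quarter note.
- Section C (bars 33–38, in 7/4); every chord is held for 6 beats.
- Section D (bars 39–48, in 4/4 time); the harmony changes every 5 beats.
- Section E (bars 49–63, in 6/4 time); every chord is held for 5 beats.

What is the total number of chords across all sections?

69 chords

A: 20 bars × 4 beats = 80 beats; 4 beats/chord → 20 chords.
B: 12 bars × 2 beats = 24 beats; 1.5 beats/chord → 16 chords.
C: 6 bars × 7 beats = 42 beats; 6 beats/chord → 7 chords.
D: 10 bars × 4 beats = 40 beats; 5 beats/chord → 8 chords.
E: 15 bars × 6 beats = 90 beats; 5 beats/chord → 18 chords.
Total: 20 + 16 + 7 + 8 + 18 = 69.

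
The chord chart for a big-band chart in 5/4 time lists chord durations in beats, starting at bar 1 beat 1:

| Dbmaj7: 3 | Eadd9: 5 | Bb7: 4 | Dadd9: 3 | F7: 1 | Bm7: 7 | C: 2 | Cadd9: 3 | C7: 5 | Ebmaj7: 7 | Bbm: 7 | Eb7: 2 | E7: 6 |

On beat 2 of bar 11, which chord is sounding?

Beat 2 of bar 11 is beat (11−1)×5 + 2 = 52 overall.
Running totals: Dbmaj7 ends at 3, Eadd9 ends at 8, Bb7 ends at 12, Dadd9 ends at 15, F7 ends at 16, Bm7 ends at 23, C ends at 25, Cadd9 ends at 28, C7 ends at 33, Ebmaj7 ends at 40, Bbm ends at 47, Eb7 ends at 49, E7 ends at 55.
Beat 52 falls within E7.

E7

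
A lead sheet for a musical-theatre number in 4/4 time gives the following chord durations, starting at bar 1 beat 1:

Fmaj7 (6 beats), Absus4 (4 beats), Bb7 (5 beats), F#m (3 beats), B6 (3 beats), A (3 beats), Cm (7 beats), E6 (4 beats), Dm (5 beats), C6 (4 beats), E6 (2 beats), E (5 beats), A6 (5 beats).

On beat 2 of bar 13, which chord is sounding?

E

Beat 2 of bar 13 is beat (13−1)×4 + 2 = 50 overall.
Running totals: Fmaj7 ends at 6, Absus4 ends at 10, Bb7 ends at 15, F#m ends at 18, B6 ends at 21, A ends at 24, Cm ends at 31, E6 ends at 35, Dm ends at 40, C6 ends at 44, E6 ends at 46, E ends at 51.
Beat 50 falls within E.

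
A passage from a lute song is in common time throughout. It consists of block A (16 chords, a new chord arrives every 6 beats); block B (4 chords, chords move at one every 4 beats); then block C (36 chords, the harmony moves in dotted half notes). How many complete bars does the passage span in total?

A: 16 × 6 = 96 beats = 24 bars.
B: 4 × 4 = 16 beats = 4 bars.
C: 36 × 3 = 108 beats = 27 bars.
Total: 24 + 4 + 27 = 55 bars.

55 bars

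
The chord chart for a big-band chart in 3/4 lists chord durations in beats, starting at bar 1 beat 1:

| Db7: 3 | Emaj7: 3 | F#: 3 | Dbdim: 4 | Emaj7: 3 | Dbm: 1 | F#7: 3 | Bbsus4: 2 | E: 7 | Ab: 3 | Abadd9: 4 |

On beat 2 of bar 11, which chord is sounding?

Beat 2 of bar 11 is beat (11−1)×3 + 2 = 32 overall.
Running totals: Db7 ends at 3, Emaj7 ends at 6, F# ends at 9, Dbdim ends at 13, Emaj7 ends at 16, Dbm ends at 17, F#7 ends at 20, Bbsus4 ends at 22, E ends at 29, Ab ends at 32.
Beat 32 falls within Ab.

Ab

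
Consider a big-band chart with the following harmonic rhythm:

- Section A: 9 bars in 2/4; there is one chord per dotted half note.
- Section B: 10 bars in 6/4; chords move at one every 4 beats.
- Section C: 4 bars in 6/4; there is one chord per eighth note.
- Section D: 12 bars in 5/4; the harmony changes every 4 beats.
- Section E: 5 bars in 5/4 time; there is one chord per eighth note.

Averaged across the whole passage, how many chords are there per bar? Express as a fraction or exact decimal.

3.35 chords per bar

A: 9 × 2 = 18 beats ÷ 3 = 6 chords.
B: 10 × 6 = 60 beats ÷ 4 = 15 chords.
C: 4 × 6 = 24 beats ÷ 0.5 = 48 chords.
D: 12 × 5 = 60 beats ÷ 4 = 15 chords.
E: 5 × 5 = 25 beats ÷ 0.5 = 50 chords.
Overall: 134 chords over 40 bars → 134/40 = 3.35 chords per bar.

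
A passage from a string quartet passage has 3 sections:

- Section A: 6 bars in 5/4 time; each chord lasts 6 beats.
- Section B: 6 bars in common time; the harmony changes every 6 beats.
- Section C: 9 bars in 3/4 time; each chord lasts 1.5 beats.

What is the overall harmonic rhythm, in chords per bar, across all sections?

A: 6 × 5 = 30 beats ÷ 6 = 5 chords.
B: 6 × 4 = 24 beats ÷ 6 = 4 chords.
C: 9 × 3 = 27 beats ÷ 1.5 = 18 chords.
Overall: 27 chords over 21 bars → 27/21 = 9/7 chords per bar.

9/7 chords per bar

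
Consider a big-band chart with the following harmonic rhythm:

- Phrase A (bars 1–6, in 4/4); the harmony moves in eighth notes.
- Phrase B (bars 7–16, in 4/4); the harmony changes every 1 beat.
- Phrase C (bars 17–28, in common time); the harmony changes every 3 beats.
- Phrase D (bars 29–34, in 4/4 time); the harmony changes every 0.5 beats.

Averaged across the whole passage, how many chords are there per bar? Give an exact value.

76/17 chords per bar

A: 6 bars of 4 beats is 24 beats; at 0.5 beats each that's 48 chords.
B: 10 bars of 4 beats is 40 beats; at 1 beat each that's 40 chords.
C: 12 bars of 4 beats is 48 beats; at 3 beats each that's 16 chords.
D: 6 bars of 4 beats is 24 beats; at 0.5 beats each that's 48 chords.
Overall: 152 chords over 34 bars → 152/34 = 76/17 chords per bar.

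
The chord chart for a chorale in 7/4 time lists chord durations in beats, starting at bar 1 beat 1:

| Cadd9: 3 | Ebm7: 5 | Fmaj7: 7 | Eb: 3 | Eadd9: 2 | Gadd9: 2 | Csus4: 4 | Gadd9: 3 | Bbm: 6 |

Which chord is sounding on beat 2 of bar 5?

Beat 2 of bar 5 is beat (5−1)×7 + 2 = 30 overall.
Running totals: Cadd9 ends at 3, Ebm7 ends at 8, Fmaj7 ends at 15, Eb ends at 18, Eadd9 ends at 20, Gadd9 ends at 22, Csus4 ends at 26, Gadd9 ends at 29, Bbm ends at 35.
Beat 30 falls within Bbm.

Bbm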